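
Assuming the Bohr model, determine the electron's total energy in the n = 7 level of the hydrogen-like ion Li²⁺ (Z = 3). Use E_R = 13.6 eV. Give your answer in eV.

-2.50 eV

E_n = −E_R·Z²/n² = −13.6 × 3²/7² = -2.50 eV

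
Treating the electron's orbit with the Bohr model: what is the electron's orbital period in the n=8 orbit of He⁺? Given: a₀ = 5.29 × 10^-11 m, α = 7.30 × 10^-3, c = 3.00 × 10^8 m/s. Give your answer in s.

1.94 × 10^-14 s

r = n²a₀/Z = 8²·5.29 × 10^-11/2 = 1.69 × 10^-9 m
v = Zαc/n = 2·0.00730·3.00 × 10^8/8 = 5.47 × 10^5 m/s
T = 2πr/v = 1.94 × 10^-14 s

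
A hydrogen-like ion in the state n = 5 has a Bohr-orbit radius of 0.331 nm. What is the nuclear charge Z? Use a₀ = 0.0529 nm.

r_n = n²a₀/Z ⇒ Z = n²a₀/r = 5² × 0.0529 / 0.331 ≈ 4.00
Z = 4

4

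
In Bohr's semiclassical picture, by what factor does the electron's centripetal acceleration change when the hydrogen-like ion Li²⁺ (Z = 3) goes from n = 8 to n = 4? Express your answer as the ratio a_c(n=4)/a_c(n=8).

a_c ∝ Z^3 · n^-4; with Z fixed, a_c ∝ n^-4.
a_c(n=4)/a_c(n=8) = (4/8)^-4 = 16

16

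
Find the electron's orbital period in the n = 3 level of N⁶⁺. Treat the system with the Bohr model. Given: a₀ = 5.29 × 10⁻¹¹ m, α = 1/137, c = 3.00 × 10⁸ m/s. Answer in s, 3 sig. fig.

8.36 × 10⁻¹⁷ s

r = n²a₀/Z = 3²·5.29 × 10⁻¹¹/7 = 6.80 × 10⁻¹¹ m
v = Zαc/n = 7·0.00730·3.00 × 10⁸/3 = 5.11 × 10⁶ m/s
T = 2πr/v = 8.36 × 10⁻¹⁷ s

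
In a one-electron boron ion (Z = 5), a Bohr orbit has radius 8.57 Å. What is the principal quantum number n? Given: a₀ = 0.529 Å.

r_n = n²a₀/Z ⇒ n² = rZ/a₀ = 8.57 × 5 / 0.529 ≈ 81.00
n = 9

9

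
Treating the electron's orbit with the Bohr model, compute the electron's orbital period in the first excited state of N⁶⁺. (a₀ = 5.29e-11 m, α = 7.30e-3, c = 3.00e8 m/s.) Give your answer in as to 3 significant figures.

24.8 as

r = n²a₀/Z = 2²·5.29e-11/7 = 3.02e-11 m
v = Zαc/n = 7·0.00730·3.00e8/2 = 7.67e6 m/s
T = 2πr/v = 2.48e-17 s = 24.8 as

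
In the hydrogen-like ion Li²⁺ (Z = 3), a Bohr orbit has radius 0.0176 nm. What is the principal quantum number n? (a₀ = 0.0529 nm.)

r_n = n²a₀/Z ⇒ n² = rZ/a₀ = 0.0176 × 3 / 0.0529 ≈ 1.00
n = 1

1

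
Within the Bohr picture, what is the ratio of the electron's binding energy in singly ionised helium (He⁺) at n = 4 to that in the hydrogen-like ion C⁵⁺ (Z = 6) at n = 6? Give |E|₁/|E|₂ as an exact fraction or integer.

1/4

|E| ∝ Z^2 · n^-2
|E|₁/|E|₂ = (2/6)^2 · (4/6)^-2 = 1/4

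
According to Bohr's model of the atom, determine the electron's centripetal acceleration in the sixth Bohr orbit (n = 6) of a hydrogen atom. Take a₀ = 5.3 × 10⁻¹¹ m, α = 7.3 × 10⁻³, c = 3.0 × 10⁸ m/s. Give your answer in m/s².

r = n²a₀/Z = 1.9 × 10⁻⁹ m, v = Zαc/n = 3.6 × 10⁵ m/s
a = v²/r = (3.6 × 10⁵)² / 1.9 × 10⁻⁹ = 7.0 × 10¹⁹ m/s²

7.0 × 10¹⁹ m/s²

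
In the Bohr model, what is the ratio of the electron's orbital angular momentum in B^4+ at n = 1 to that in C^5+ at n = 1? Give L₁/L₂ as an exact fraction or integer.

L = nℏ is independent of Z.
L₁/L₂ = n₁/n₂ = 1/1 = 1

1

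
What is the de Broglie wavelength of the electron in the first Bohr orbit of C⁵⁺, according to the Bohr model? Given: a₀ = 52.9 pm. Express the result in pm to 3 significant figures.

The Bohr quantisation condition is nλ = 2πr_n.
r_n = n²a₀/Z = 8.82 pm
λ = 2πr_n/n = 2π·8.82/1 = 55.4 pm

55.4 pm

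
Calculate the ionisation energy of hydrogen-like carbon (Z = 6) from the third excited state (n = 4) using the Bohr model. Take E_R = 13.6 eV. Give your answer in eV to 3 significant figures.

E_n = −E_R·Z²/n² = −13.6 × 6²/4² eV = -30.6 eV
Ionisation energy = −E_n = 30.6 eV

30.6 eV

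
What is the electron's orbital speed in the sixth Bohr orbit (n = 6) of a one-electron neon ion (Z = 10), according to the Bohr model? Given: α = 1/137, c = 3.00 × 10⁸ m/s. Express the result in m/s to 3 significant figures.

3.65 × 10⁶ m/s

v_n = Zαc/n = 10 × 0.00730 × 3.00 × 10⁸ / 6
    = 3.65 × 10⁶ m/s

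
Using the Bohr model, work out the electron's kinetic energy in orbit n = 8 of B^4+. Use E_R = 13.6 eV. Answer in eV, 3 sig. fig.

5.31 eV

For a Coulomb orbit the virial theorem gives K = −E_n.
E_n = −E_R·Z²/n², so K = E_R·Z²/n² = 13.6 × 5²/8² = 5.31 eV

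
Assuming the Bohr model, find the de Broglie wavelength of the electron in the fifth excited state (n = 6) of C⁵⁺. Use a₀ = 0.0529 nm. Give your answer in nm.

0.332 nm

The Bohr quantisation condition is nλ = 2πr_n.
r_n = n²a₀/Z = 0.317 nm
λ = 2πr_n/n = 2π·0.317/6 = 0.332 nm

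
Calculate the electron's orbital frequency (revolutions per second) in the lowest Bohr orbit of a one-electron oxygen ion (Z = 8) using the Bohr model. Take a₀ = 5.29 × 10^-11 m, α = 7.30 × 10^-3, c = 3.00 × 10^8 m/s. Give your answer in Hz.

4.22 × 10^17 Hz

r = n²a₀/Z = 6.61 × 10^-12 m, v = Zαc/n = 1.75 × 10^7 m/s
f = v/(2πr) = 4.22 × 10^17 Hz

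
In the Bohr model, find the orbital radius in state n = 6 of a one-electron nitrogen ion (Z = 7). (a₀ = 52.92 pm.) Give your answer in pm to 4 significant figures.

r_n = n²a₀/Z = 6² × 52.92 / 7
    = 36 × 52.92 / 7 = 272.2 pm

272.2 pm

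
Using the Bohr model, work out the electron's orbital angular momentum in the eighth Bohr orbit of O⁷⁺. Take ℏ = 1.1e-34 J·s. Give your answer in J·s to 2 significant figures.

L_n = nℏ = 8 × 1.1e-34 = 8.8e-34 J·s

8.8e-34 J·s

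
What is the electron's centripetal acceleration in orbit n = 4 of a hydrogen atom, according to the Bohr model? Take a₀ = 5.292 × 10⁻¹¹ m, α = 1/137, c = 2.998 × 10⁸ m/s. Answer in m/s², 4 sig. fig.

3.535 × 10²⁰ m/s²

r = n²a₀/Z = 8.467 × 10⁻¹⁰ m, v = Zαc/n = 5.471 × 10⁵ m/s
a = v²/r = (5.471 × 10⁵)² / 8.467 × 10⁻¹⁰ = 3.535 × 10²⁰ m/s²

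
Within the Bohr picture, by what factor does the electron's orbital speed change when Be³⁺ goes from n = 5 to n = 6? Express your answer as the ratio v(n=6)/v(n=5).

v ∝ Z^1 · n^-1; with Z fixed, v ∝ n^-1.
v(n=6)/v(n=5) = (6/5)^-1 = 5/6

5/6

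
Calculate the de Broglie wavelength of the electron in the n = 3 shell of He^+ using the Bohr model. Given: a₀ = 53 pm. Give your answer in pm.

500 pm

The Bohr quantisation condition is nλ = 2πr_n.
r_n = n²a₀/Z = 240 pm
λ = 2πr_n/n = 2π·240/3 = 500 pm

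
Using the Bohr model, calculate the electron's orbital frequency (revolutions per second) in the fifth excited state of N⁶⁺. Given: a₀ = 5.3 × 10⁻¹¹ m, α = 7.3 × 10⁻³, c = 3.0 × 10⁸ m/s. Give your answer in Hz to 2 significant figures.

r = n²a₀/Z = 2.7 × 10⁻¹⁰ m, v = Zαc/n = 2.6 × 10⁶ m/s
f = v/(2πr) = 1.5 × 10¹⁵ Hz

1.5 × 10¹⁵ Hz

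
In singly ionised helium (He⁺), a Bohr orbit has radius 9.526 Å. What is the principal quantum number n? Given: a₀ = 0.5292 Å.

r_n = n²a₀/Z ⇒ n² = rZ/a₀ = 9.526 × 2 / 0.5292 ≈ 36.00
n = 6

6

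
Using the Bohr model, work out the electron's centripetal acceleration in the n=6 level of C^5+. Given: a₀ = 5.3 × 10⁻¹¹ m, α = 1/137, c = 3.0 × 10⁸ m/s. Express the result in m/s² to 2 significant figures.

r = n²a₀/Z = 3.2 × 10⁻¹⁰ m, v = Zαc/n = 2.2 × 10⁶ m/s
a = v²/r = (2.2 × 10⁶)² / 3.2 × 10⁻¹⁰ = 1.5 × 10²² m/s²

1.5 × 10²² m/s²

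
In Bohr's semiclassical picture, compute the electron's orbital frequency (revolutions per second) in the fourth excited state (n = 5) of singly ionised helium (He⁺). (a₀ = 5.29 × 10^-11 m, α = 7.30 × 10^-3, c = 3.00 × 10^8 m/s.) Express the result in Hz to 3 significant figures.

2.11 × 10^14 Hz

r = n²a₀/Z = 6.61 × 10^-10 m, v = Zαc/n = 8.76 × 10^5 m/s
f = v/(2πr) = 2.11 × 10^14 Hz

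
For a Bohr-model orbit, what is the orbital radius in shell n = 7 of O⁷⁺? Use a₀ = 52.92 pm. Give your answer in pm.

r_n = n²a₀/Z = 7² × 52.92 / 8
    = 49 × 52.92 / 8 = 324.1 pm

324.1 pm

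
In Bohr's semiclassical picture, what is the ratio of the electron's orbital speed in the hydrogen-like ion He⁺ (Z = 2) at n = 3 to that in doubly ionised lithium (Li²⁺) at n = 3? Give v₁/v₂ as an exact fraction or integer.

v ∝ Z^1 · n^-1
v₁/v₂ = (2/3)^1 · (3/3)^-1 = 2/3

2/3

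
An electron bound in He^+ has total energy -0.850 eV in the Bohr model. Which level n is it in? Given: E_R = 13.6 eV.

E_n = −E_R Z²/n² ⇒ n² = E_R Z²/(−E_n) = 13.6 × 2² / 0.850 ≈ 64.00
n = 8

8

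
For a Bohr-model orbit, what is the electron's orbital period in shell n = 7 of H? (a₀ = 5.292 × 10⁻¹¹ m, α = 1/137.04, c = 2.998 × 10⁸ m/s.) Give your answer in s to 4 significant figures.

5.213 × 10⁻¹⁴ s

r = n²a₀/Z = 7²·5.292 × 10⁻¹¹/1 = 2.593 × 10⁻⁹ m
v = Zαc/n = 1·0.007297·2.998 × 10⁸/7 = 3.125 × 10⁵ m/s
T = 2πr/v = 5.213 × 10⁻¹⁴ s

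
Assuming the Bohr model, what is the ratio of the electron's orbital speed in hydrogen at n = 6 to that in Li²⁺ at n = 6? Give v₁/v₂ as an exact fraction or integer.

1/3

v ∝ Z^1 · n^-1
v₁/v₂ = (1/3)^1 · (6/6)^-1 = 1/3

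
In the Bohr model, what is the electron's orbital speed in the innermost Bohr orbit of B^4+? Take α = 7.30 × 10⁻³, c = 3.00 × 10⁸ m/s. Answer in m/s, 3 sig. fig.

1.09 × 10⁷ m/s

v_n = Zαc/n = 5 × 0.00730 × 3.00 × 10⁸ / 1
    = 1.09 × 10⁷ m/s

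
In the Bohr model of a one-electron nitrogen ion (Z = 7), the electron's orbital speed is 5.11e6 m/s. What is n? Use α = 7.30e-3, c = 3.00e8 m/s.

3

v_n = Zαc/n ⇒ n = Zαc/v = 7 × 0.00730 × 3.00e8 / 5.11e6 ≈ 3.00
n = 3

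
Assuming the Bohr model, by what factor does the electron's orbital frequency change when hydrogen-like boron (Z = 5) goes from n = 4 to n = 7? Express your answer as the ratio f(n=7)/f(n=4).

f ∝ Z^2 · n^-3; with Z fixed, f ∝ n^-3.
f(n=7)/f(n=4) = (7/4)^-3 = 64/343

64/343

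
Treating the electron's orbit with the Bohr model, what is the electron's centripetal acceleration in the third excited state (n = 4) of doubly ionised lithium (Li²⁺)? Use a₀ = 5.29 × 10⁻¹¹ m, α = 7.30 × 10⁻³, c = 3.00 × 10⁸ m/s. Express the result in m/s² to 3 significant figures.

r = n²a₀/Z = 2.82 × 10⁻¹⁰ m, v = Zαc/n = 1.64 × 10⁶ m/s
a = v²/r = (1.64 × 10⁶)² / 2.82 × 10⁻¹⁰ = 9.56 × 10²¹ m/s²

9.56 × 10²¹ m/s²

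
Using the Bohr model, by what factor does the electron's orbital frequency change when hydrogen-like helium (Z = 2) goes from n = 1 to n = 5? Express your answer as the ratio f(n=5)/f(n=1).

f ∝ Z^2 · n^-3; with Z fixed, f ∝ n^-3.
f(n=5)/f(n=1) = (5/1)^-3 = 1/125

1/125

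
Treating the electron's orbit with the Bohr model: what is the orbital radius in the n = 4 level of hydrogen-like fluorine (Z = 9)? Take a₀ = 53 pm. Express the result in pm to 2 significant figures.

94 pm

r_n = n²a₀/Z = 4² × 53 / 9
    = 16 × 53 / 9 = 94 pm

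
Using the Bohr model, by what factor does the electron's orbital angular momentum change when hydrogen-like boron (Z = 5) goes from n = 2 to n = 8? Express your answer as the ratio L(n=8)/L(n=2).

4

L = nℏ depends only on n, so L ∝ n.
L(n=8)/L(n=2) = (8/2)^1 = 4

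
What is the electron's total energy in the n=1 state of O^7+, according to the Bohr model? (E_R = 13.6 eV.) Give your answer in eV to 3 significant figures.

E_n = −E_R·Z²/n² = −13.6 × 8²/1² = -870 eV

-870 eV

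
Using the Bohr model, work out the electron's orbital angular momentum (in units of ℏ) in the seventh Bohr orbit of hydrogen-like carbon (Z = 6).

L_n = nℏ, so L/ℏ = n = 7.

7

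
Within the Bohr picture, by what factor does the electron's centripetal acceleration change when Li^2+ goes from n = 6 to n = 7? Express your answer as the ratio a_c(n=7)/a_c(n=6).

1296/2401

a_c ∝ Z^3 · n^-4; with Z fixed, a_c ∝ n^-4.
a_c(n=7)/a_c(n=6) = (7/6)^-4 = 1296/2401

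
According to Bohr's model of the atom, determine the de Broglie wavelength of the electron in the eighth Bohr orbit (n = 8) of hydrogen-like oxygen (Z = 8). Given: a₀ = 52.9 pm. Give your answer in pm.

332 pm

The Bohr quantisation condition is nλ = 2πr_n.
r_n = n²a₀/Z = 423 pm
λ = 2πr_n/n = 2π·423/8 = 332 pm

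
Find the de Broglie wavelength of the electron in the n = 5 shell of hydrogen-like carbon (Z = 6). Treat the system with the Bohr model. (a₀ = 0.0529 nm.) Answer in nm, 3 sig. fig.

0.277 nm

The Bohr quantisation condition is nλ = 2πr_n.
r_n = n²a₀/Z = 0.220 nm
λ = 2πr_n/n = 2π·0.220/5 = 0.277 nm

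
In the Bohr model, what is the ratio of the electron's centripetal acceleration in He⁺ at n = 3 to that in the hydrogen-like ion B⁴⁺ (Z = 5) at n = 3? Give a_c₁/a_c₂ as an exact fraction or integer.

a_c ∝ Z^3 · n^-4
a_c₁/a_c₂ = (2/5)^3 · (3/3)^-4 = 8/125

8/125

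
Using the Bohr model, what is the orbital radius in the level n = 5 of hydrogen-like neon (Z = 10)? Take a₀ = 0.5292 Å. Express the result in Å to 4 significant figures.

1.323 Å

r_n = n²a₀/Z = 5² × 0.5292 / 10
    = 25 × 0.5292 / 10 = 1.323 Å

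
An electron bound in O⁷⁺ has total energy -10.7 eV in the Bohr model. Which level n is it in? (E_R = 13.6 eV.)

E_n = −E_R Z²/n² ⇒ n² = E_R Z²/(−E_n) = 13.6 × 8² / 10.7 ≈ 81.35
n = 9

9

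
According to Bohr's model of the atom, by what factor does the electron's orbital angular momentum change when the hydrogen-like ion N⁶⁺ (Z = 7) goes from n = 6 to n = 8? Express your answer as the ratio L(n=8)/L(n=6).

L = nℏ depends only on n, so L ∝ n.
L(n=8)/L(n=6) = (8/6)^1 = 4/3

4/3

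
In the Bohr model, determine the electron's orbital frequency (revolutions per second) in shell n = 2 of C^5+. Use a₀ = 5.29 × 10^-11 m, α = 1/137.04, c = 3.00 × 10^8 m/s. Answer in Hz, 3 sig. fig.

r = n²a₀/Z = 3.53 × 10^-11 m, v = Zαc/n = 6.57 × 10^6 m/s
f = v/(2πr) = 2.96 × 10^16 Hz

2.96 × 10^16 Hz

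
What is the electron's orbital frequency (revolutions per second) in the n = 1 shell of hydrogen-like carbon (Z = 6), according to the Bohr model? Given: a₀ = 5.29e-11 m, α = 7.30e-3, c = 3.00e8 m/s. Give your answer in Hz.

r = n²a₀/Z = 8.82e-12 m, v = Zαc/n = 1.31e7 m/s
f = v/(2πr) = 2.37e17 Hz

2.37e17 Hz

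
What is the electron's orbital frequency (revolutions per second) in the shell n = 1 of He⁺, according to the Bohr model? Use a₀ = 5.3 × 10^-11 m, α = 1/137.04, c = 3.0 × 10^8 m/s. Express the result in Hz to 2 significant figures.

r = n²a₀/Z = 2.6 × 10^-11 m, v = Zαc/n = 4.4 × 10^6 m/s
f = v/(2πr) = 2.6 × 10^16 Hz

2.6 × 10^16 Hz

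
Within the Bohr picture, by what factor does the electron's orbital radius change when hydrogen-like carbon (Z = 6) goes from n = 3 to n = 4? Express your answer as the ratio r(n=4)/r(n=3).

16/9

r ∝ Z^-1 · n^2; with Z fixed, r ∝ n^2.
r(n=4)/r(n=3) = (4/3)^2 = 16/9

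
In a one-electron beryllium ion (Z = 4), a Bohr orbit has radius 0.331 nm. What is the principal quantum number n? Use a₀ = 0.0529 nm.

r_n = n²a₀/Z ⇒ n² = rZ/a₀ = 0.331 × 4 / 0.0529 ≈ 25.03
n = 5

5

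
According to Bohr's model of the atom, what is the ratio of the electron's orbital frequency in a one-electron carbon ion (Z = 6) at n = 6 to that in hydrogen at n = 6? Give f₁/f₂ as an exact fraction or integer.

f ∝ Z^2 · n^-3
f₁/f₂ = (6/1)^2 · (6/6)^-3 = 36

36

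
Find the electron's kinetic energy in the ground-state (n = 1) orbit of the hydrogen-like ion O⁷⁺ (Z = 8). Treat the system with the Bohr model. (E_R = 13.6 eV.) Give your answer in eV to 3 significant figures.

870 eV

For a Coulomb orbit the virial theorem gives K = −E_n.
E_n = −E_R·Z²/n², so K = E_R·Z²/n² = 13.6 × 8²/1² = 870 eV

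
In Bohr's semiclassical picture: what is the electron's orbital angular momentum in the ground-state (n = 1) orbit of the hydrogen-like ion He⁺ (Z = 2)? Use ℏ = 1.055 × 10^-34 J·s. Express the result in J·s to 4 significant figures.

1.055 × 10^-34 J·s

L_n = nℏ = 1 × 1.055 × 10^-34 = 1.055 × 10^-34 J·s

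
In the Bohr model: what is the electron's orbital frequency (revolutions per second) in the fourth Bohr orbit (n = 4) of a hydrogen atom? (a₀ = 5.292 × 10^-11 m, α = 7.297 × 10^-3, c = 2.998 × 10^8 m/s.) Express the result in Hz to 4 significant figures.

r = n²a₀/Z = 8.467 × 10^-10 m, v = Zαc/n = 5.469 × 10^5 m/s
f = v/(2πr) = 1.028 × 10^14 Hz

1.028 × 10^14 Hz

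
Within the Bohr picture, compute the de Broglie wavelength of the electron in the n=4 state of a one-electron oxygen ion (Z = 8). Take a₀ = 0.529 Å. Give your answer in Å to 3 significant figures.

1.66 Å

The Bohr quantisation condition is nλ = 2πr_n.
r_n = n²a₀/Z = 1.06 Å
λ = 2πr_n/n = 2π·1.06/4 = 1.66 Å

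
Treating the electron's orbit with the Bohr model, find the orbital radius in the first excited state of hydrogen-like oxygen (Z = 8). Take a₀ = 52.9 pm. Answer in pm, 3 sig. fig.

26.4 pm

r_n = n²a₀/Z = 2² × 52.9 / 8
    = 4 × 52.9 / 8 = 26.4 pm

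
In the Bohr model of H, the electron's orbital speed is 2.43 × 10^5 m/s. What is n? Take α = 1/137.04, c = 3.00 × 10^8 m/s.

9

v_n = Zαc/n ⇒ n = Zαc/v = 1 × 0.00730 × 3.00 × 10^8 / 2.43 × 10^5 ≈ 9.01
n = 9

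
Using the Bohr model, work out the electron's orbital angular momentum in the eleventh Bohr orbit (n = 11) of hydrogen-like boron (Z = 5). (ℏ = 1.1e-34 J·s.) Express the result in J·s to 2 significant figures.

1.2e-33 J·s

L_n = nℏ = 11 × 1.1e-34 = 1.2e-33 J·s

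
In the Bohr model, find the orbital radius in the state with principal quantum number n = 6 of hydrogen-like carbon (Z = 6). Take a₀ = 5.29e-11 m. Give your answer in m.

3.17e-10 m

r_n = n²a₀/Z = 6² × 5.29e-11 / 6
    = 36 × 5.29e-11 / 6 = 3.17e-10 m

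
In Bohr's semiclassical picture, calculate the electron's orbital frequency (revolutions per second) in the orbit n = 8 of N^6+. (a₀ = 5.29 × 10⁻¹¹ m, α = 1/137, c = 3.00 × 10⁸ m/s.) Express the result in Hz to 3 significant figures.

r = n²a₀/Z = 4.84 × 10⁻¹⁰ m, v = Zαc/n = 1.92 × 10⁶ m/s
f = v/(2πr) = 6.31 × 10¹⁴ Hz

6.31 × 10¹⁴ Hz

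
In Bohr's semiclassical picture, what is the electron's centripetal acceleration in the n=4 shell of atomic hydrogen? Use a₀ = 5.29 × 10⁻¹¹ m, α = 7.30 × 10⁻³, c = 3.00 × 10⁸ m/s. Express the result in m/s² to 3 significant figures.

r = n²a₀/Z = 8.46 × 10⁻¹⁰ m, v = Zαc/n = 5.47 × 10⁵ m/s
a = v²/r = (5.47 × 10⁵)² / 8.46 × 10⁻¹⁰ = 3.54 × 10²⁰ m/s²

3.54 × 10²⁰ m/s²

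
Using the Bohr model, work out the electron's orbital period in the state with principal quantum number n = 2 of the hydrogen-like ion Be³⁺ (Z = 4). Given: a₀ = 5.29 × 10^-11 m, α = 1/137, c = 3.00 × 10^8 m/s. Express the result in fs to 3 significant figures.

0.0759 fs

r = n²a₀/Z = 2²·5.29 × 10^-11/4 = 5.29 × 10^-11 m
v = Zαc/n = 4·0.00730·3.00 × 10^8/2 = 4.38 × 10^6 m/s
T = 2πr/v = 7.59 × 10^-17 s = 0.0759 fs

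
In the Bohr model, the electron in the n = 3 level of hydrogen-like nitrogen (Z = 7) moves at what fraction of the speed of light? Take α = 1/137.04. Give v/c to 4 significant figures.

v_n = Zαc/n, so v/c = Zα/n = 7 × 0.007297 / 3 = 0.01703

0.01703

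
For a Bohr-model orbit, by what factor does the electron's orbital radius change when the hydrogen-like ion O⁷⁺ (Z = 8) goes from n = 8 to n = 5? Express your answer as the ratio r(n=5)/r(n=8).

25/64

r ∝ Z^-1 · n^2; with Z fixed, r ∝ n^2.
r(n=5)/r(n=8) = (5/8)^2 = 25/64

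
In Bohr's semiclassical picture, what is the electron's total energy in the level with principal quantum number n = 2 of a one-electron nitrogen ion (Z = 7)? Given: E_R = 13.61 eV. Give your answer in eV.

-166.7 eV

E_n = −E_R·Z²/n² = −13.61 × 7²/2² = -166.7 eV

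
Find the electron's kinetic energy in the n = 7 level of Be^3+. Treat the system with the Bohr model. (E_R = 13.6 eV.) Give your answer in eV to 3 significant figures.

4.44 eV

For a Coulomb orbit the virial theorem gives K = −E_n.
E_n = −E_R·Z²/n², so K = E_R·Z²/n² = 13.6 × 4²/7² = 4.44 eV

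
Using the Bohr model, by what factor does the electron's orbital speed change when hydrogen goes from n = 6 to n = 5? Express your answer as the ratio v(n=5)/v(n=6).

v ∝ Z^1 · n^-1; with Z fixed, v ∝ n^-1.
v(n=5)/v(n=6) = (5/6)^-1 = 6/5

6/5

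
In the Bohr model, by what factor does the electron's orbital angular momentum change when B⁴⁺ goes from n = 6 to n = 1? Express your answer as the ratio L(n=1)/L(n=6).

1/6

L = nℏ depends only on n, so L ∝ n.
L(n=1)/L(n=6) = (1/6)^1 = 1/6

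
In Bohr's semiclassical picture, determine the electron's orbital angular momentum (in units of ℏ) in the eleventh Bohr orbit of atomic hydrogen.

L_n = nℏ, so L/ℏ = n = 11.

11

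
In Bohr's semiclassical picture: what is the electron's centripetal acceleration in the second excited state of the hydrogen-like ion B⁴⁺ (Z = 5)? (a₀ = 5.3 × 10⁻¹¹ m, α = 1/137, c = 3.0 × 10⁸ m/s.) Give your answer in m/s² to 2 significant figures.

1.4 × 10²³ m/s²

r = n²a₀/Z = 9.5 × 10⁻¹¹ m, v = Zαc/n = 3.6 × 10⁶ m/s
a = v²/r = (3.6 × 10⁶)² / 9.5 × 10⁻¹¹ = 1.4 × 10²³ m/s²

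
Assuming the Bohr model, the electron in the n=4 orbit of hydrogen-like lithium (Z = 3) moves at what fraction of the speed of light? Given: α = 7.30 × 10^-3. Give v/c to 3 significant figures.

0.00547

v_n = Zαc/n, so v/c = Zα/n = 3 × 0.00730 / 4 = 0.00547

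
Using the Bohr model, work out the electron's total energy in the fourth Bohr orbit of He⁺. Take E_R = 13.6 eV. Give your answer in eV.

-3.40 eV

E_n = −E_R·Z²/n² = −13.6 × 2²/4² = -3.40 eV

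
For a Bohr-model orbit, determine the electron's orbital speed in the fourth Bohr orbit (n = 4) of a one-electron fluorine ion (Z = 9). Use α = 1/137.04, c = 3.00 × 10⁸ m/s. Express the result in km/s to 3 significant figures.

v_n = Zαc/n = 9 × 0.00730 × 3.00 × 10⁸ / 4
    = 4930 km/s

4930 km/s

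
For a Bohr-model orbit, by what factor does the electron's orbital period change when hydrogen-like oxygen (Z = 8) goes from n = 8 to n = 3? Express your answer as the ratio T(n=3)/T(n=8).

T ∝ Z^-2 · n^3; with Z fixed, T ∝ n^3.
T(n=3)/T(n=8) = (3/8)^3 = 27/512

27/512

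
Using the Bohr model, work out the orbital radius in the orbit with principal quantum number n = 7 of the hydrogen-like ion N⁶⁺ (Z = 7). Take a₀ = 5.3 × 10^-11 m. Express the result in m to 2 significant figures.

r_n = n²a₀/Z = 7² × 5.3 × 10^-11 / 7
    = 49 × 5.3 × 10^-11 / 7 = 3.7 × 10^-10 m

3.7 × 10^-10 m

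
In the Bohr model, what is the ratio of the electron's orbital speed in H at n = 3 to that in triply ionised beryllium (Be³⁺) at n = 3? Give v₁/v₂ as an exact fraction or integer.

1/4

v ∝ Z^1 · n^-1
v₁/v₂ = (1/4)^1 · (3/3)^-1 = 1/4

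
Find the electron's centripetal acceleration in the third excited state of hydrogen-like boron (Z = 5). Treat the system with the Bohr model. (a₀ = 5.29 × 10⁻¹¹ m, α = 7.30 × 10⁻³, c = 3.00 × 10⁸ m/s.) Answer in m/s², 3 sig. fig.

r = n²a₀/Z = 1.69 × 10⁻¹⁰ m, v = Zαc/n = 2.74 × 10⁶ m/s
a = v²/r = (2.74 × 10⁶)² / 1.69 × 10⁻¹⁰ = 4.43 × 10²² m/s²

4.43 × 10²² m/s²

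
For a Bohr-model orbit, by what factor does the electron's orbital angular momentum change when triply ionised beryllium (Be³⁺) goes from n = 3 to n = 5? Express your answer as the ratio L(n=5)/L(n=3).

L = nℏ depends only on n, so L ∝ n.
L(n=5)/L(n=3) = (5/3)^1 = 5/3

5/3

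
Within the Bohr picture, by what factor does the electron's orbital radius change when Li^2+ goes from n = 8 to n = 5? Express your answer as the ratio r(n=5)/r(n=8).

25/64

r ∝ Z^-1 · n^2; with Z fixed, r ∝ n^2.
r(n=5)/r(n=8) = (5/8)^2 = 25/64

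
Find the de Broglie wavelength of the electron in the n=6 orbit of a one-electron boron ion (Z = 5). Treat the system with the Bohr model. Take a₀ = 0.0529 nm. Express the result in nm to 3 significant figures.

The Bohr quantisation condition is nλ = 2πr_n.
r_n = n²a₀/Z = 0.381 nm
λ = 2πr_n/n = 2π·0.381/6 = 0.399 nm

0.399 nm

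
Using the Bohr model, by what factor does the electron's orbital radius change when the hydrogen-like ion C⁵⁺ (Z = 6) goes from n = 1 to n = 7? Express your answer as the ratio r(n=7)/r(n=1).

49

r ∝ Z^-1 · n^2; with Z fixed, r ∝ n^2.
r(n=7)/r(n=1) = (7/1)^2 = 49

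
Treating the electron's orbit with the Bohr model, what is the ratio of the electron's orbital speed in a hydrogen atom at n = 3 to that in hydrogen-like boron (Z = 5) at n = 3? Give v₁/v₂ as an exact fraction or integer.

v ∝ Z^1 · n^-1
v₁/v₂ = (1/5)^1 · (3/3)^-1 = 1/5

1/5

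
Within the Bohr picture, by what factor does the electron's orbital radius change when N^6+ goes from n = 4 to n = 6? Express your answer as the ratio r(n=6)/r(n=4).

9/4

r ∝ Z^-1 · n^2; with Z fixed, r ∝ n^2.
r(n=6)/r(n=4) = (6/4)^2 = 9/4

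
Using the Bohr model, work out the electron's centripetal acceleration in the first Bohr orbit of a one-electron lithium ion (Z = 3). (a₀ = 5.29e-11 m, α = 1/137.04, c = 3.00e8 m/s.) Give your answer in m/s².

2.45e24 m/s²

r = n²a₀/Z = 1.76e-11 m, v = Zαc/n = 6.57e6 m/s
a = v²/r = (6.57e6)² / 1.76e-11 = 2.45e24 m/s²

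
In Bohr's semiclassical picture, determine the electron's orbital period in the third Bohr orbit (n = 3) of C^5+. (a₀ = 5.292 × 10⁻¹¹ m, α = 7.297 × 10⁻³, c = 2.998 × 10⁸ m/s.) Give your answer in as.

r = n²a₀/Z = 3²·5.292 × 10⁻¹¹/6 = 7.938 × 10⁻¹¹ m
v = Zαc/n = 6·0.007297·2.998 × 10⁸/3 = 4.375 × 10⁶ m/s
T = 2πr/v = 1.140 × 10⁻¹⁶ s = 114.0 as

114.0 as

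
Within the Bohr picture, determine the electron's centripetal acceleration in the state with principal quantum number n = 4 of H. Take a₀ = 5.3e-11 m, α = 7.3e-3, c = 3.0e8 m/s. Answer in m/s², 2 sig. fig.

r = n²a₀/Z = 8.5e-10 m, v = Zαc/n = 5.5e5 m/s
a = v²/r = (5.5e5)² / 8.5e-10 = 3.5e20 m/s²

3.5e20 m/s²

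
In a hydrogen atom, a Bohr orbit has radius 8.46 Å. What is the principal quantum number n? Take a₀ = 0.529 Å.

4

r_n = n²a₀/Z ⇒ n² = rZ/a₀ = 8.46 × 1 / 0.529 ≈ 15.99
n = 4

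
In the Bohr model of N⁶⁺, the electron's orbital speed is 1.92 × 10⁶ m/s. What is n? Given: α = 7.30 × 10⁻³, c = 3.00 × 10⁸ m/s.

v_n = Zαc/n ⇒ n = Zαc/v = 7 × 0.00730 × 3.00 × 10⁸ / 1.92 × 10⁶ ≈ 7.98
n = 8

8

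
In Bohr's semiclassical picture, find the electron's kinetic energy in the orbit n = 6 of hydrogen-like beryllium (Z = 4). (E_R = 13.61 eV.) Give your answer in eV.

For a Coulomb orbit the virial theorem gives K = −E_n.
E_n = −E_R·Z²/n², so K = E_R·Z²/n² = 13.61 × 4²/6² = 6.049 eV

6.049 eV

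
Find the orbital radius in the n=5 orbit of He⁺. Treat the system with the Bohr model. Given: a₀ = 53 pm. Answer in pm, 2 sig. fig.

r_n = n²a₀/Z = 5² × 53 / 2
    = 25 × 53 / 2 = 660 pm

660 pm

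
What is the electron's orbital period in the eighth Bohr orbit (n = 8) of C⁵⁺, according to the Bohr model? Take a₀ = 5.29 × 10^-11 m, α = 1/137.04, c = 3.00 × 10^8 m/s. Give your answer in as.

2160 as

r = n²a₀/Z = 8²·5.29 × 10^-11/6 = 5.64 × 10^-10 m
v = Zαc/n = 6·0.00730·3.00 × 10^8/8 = 1.64 × 10^6 m/s
T = 2πr/v = 2.16 × 10^-15 s = 2160 as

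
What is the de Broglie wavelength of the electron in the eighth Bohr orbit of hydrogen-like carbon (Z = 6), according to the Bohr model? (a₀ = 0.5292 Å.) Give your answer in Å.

4.433 Å

The Bohr quantisation condition is nλ = 2πr_n.
r_n = n²a₀/Z = 5.645 Å
λ = 2πr_n/n = 2π·5.645/8 = 4.433 Å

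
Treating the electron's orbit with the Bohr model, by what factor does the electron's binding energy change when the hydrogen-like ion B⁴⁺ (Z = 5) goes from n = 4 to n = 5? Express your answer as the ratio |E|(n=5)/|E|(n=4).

|E| ∝ Z^2 · n^-2; with Z fixed, |E| ∝ n^-2.
|E|(n=5)/|E|(n=4) = (5/4)^-2 = 16/25

16/25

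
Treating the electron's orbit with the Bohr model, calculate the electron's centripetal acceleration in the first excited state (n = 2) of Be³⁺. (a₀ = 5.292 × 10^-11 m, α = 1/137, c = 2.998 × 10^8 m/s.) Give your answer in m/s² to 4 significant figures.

3.620 × 10^23 m/s²

r = n²a₀/Z = 5.292 × 10^-11 m, v = Zαc/n = 4.377 × 10^6 m/s
a = v²/r = (4.377 × 10^6)² / 5.292 × 10^-11 = 3.620 × 10^23 m/s²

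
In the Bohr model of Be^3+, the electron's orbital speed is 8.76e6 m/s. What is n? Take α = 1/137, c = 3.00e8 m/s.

1

v_n = Zαc/n ⇒ n = Zαc/v = 4 × 0.00730 × 3.00e8 / 8.76e6 ≈ 1.00
n = 1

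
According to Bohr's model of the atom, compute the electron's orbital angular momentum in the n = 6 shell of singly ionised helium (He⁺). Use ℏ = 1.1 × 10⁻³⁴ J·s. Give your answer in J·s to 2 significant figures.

L_n = nℏ = 6 × 1.1 × 10⁻³⁴ = 6.6 × 10⁻³⁴ J·s

6.6 × 10⁻³⁴ J·s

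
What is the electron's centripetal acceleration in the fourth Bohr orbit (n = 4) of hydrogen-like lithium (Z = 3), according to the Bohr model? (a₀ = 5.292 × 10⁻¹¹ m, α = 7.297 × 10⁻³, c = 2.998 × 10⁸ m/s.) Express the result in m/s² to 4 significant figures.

r = n²a₀/Z = 2.822 × 10⁻¹⁰ m, v = Zαc/n = 1.641 × 10⁶ m/s
a = v²/r = (1.641 × 10⁶)² / 2.822 × 10⁻¹⁰ = 9.538 × 10²¹ m/s²

9.538 × 10²¹ m/s²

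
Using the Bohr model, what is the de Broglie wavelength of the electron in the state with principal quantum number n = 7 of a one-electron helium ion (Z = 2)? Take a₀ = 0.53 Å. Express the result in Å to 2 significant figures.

The Bohr quantisation condition is nλ = 2πr_n.
r_n = n²a₀/Z = 13 Å
λ = 2πr_n/n = 2π·13/7 = 12 Å

12 Å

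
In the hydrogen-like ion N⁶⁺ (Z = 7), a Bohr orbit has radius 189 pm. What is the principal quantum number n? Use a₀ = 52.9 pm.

r_n = n²a₀/Z ⇒ n² = rZ/a₀ = 189 × 7 / 52.9 ≈ 25.01
n = 5

5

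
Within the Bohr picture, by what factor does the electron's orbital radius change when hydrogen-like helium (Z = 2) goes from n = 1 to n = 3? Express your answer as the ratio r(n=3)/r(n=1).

9

r ∝ Z^-1 · n^2; with Z fixed, r ∝ n^2.
r(n=3)/r(n=1) = (3/1)^2 = 9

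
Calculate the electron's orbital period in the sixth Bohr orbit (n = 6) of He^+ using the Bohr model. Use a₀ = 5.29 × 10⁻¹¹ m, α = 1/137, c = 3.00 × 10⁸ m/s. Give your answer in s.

r = n²a₀/Z = 6²·5.29 × 10⁻¹¹/2 = 9.52 × 10⁻¹⁰ m
v = Zαc/n = 2·0.00730·3.00 × 10⁸/6 = 7.30 × 10⁵ m/s
T = 2πr/v = 8.20 × 10⁻¹⁵ s

8.20 × 10⁻¹⁵ s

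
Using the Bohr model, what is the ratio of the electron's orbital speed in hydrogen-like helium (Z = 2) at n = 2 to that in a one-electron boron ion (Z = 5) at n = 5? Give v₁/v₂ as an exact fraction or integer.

v ∝ Z^1 · n^-1
v₁/v₂ = (2/5)^1 · (2/5)^-1 = 1

1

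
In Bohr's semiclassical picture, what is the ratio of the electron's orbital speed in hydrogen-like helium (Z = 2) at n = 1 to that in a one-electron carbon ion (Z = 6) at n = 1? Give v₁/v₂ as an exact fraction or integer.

v ∝ Z^1 · n^-1
v₁/v₂ = (2/6)^1 · (1/1)^-1 = 1/3

1/3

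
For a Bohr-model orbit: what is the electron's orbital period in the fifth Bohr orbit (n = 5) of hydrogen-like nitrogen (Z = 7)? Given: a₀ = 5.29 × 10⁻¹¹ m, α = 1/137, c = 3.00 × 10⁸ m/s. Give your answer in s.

3.87 × 10⁻¹⁶ s

r = n²a₀/Z = 5²·5.29 × 10⁻¹¹/7 = 1.89 × 10⁻¹⁰ m
v = Zαc/n = 7·0.00730·3.00 × 10⁸/5 = 3.07 × 10⁶ m/s
T = 2πr/v = 3.87 × 10⁻¹⁶ s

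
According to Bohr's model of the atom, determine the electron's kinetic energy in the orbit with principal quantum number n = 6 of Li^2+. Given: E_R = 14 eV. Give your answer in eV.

For a Coulomb orbit the virial theorem gives K = −E_n.
E_n = −E_R·Z²/n², so K = E_R·Z²/n² = 14 × 3²/6² = 3.5 eV

3.5 eV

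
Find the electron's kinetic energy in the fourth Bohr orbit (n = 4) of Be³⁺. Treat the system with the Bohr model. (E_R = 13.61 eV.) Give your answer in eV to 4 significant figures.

13.61 eV

For a Coulomb orbit the virial theorem gives K = −E_n.
E_n = −E_R·Z²/n², so K = E_R·Z²/n² = 13.61 × 4²/4² = 13.61 eV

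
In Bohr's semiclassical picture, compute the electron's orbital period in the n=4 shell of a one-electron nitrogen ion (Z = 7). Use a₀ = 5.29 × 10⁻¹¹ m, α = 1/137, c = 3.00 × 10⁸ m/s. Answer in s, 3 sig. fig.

1.98 × 10⁻¹⁶ s

r = n²a₀/Z = 4²·5.29 × 10⁻¹¹/7 = 1.21 × 10⁻¹⁰ m
v = Zαc/n = 7·0.00730·3.00 × 10⁸/4 = 3.83 × 10⁶ m/s
T = 2πr/v = 1.98 × 10⁻¹⁶ s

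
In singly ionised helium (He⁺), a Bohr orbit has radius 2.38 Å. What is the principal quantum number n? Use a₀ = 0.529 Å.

3

r_n = n²a₀/Z ⇒ n² = rZ/a₀ = 2.38 × 2 / 0.529 ≈ 9.00
n = 3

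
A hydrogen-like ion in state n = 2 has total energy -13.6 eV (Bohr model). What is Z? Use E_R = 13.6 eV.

2

E_n = −E_R Z²/n² ⇒ Z² = −E_n n²/E_R = 13.6 × 2² / 13.6 ≈ 4.00
Z = 2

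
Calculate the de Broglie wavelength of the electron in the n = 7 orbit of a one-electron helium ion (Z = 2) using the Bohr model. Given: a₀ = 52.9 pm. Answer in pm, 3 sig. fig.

1160 pm

The Bohr quantisation condition is nλ = 2πr_n.
r_n = n²a₀/Z = 1300 pm
λ = 2πr_n/n = 2π·1300/7 = 1160 pm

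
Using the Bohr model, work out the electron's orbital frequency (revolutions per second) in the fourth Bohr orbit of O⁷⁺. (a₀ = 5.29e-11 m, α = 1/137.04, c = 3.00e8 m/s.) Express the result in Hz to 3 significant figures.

r = n²a₀/Z = 1.06e-10 m, v = Zαc/n = 4.38e6 m/s
f = v/(2πr) = 6.59e15 Hz

6.59e15 Hz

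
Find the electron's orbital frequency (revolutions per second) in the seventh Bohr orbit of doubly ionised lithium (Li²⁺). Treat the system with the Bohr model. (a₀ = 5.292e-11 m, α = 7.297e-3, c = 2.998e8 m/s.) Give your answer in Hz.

1.726e14 Hz

r = n²a₀/Z = 8.644e-10 m, v = Zαc/n = 9.376e5 m/s
f = v/(2πr) = 1.726e14 Hz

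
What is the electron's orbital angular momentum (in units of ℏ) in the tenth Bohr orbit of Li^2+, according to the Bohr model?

L_n = nℏ, so L/ℏ = n = 10.

10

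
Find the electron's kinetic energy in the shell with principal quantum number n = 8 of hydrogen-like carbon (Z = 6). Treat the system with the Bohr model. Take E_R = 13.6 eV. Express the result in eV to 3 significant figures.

For a Coulomb orbit the virial theorem gives K = −E_n.
E_n = −E_R·Z²/n², so K = E_R·Z²/n² = 13.6 × 6²/8² = 7.65 eV

7.65 eV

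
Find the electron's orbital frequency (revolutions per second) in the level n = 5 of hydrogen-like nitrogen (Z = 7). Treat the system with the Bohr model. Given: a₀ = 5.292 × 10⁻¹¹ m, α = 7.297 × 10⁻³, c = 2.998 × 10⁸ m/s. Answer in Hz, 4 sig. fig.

2.579 × 10¹⁵ Hz

r = n²a₀/Z = 1.890 × 10⁻¹⁰ m, v = Zαc/n = 3.063 × 10⁶ m/s
f = v/(2πr) = 2.579 × 10¹⁵ Hz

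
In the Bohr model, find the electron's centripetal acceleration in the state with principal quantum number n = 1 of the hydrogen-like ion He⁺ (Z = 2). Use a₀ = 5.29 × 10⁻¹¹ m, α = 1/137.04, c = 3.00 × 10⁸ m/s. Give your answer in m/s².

r = n²a₀/Z = 2.65 × 10⁻¹¹ m, v = Zαc/n = 4.38 × 10⁶ m/s
a = v²/r = (4.38 × 10⁶)² / 2.65 × 10⁻¹¹ = 7.25 × 10²³ m/s²

7.25 × 10²³ m/s²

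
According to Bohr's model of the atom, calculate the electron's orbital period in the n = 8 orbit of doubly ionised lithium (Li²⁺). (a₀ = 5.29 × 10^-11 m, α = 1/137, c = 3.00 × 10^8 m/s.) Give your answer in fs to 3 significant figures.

r = n²a₀/Z = 8²·5.29 × 10^-11/3 = 1.13 × 10^-9 m
v = Zαc/n = 3·0.00730·3.00 × 10^8/8 = 8.21 × 10^5 m/s
T = 2πr/v = 8.63 × 10^-15 s = 8.63 fs

8.63 fs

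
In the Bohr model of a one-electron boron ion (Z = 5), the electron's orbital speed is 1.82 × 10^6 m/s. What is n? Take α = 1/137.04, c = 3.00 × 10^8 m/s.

6

v_n = Zαc/n ⇒ n = Zαc/v = 5 × 0.00730 × 3.00 × 10^8 / 1.82 × 10^6 ≈ 6.01
n = 6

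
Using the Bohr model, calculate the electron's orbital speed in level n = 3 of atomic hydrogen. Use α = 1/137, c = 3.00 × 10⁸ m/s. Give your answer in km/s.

v_n = Zαc/n = 1 × 0.00730 × 3.00 × 10⁸ / 3
    = 730 km/s

730 km/s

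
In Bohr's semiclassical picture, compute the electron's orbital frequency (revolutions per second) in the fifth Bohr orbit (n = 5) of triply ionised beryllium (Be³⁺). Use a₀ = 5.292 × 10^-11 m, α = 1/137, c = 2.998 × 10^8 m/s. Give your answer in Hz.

8.424 × 10^14 Hz

r = n²a₀/Z = 3.308 × 10^-10 m, v = Zαc/n = 1.751 × 10^6 m/s
f = v/(2πr) = 8.424 × 10^14 Hz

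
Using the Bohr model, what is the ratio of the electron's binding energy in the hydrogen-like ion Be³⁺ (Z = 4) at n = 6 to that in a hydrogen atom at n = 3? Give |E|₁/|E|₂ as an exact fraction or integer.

4

|E| ∝ Z^2 · n^-2
|E|₁/|E|₂ = (4/1)^2 · (6/3)^-2 = 4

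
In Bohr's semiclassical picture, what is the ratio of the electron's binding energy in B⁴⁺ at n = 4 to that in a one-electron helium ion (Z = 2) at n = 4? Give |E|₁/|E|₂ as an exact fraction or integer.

|E| ∝ Z^2 · n^-2
|E|₁/|E|₂ = (5/2)^2 · (4/4)^-2 = 25/4

25/4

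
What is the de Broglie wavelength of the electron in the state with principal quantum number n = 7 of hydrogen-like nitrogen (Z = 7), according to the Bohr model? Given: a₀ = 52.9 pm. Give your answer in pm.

The Bohr quantisation condition is nλ = 2πr_n.
r_n = n²a₀/Z = 370 pm
λ = 2πr_n/n = 2π·370/7 = 332 pm

332 pm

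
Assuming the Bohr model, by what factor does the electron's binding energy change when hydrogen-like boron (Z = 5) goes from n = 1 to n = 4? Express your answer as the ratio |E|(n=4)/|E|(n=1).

1/16

|E| ∝ Z^2 · n^-2; with Z fixed, |E| ∝ n^-2.
|E|(n=4)/|E|(n=1) = (4/1)^-2 = 1/16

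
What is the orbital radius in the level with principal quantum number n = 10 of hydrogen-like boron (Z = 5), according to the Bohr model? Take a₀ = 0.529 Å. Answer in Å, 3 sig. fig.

r_n = n²a₀/Z = 10² × 0.529 / 5
    = 100 × 0.529 / 5 = 10.6 Å

10.6 Å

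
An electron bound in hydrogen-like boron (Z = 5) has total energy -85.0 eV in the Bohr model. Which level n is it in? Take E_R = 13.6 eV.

2

E_n = −E_R Z²/n² ⇒ n² = E_R Z²/(−E_n) = 13.6 × 5² / 85.0 ≈ 4.00
n = 2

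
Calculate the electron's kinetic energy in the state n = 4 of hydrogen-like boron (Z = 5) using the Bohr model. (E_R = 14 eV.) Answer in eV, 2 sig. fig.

22 eV

For a Coulomb orbit the virial theorem gives K = −E_n.
E_n = −E_R·Z²/n², so K = E_R·Z²/n² = 14 × 5²/4² = 22 eV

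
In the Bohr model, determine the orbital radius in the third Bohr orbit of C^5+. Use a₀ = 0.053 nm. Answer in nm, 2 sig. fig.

r_n = n²a₀/Z = 3² × 0.053 / 6
    = 9 × 0.053 / 6 = 0.080 nm

0.080 nm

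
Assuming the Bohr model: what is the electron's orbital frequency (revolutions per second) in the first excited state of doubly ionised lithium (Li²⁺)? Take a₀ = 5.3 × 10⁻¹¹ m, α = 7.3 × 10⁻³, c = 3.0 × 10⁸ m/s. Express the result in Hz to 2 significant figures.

7.4 × 10¹⁵ Hz

r = n²a₀/Z = 7.1 × 10⁻¹¹ m, v = Zαc/n = 3.3 × 10⁶ m/s
f = v/(2πr) = 7.4 × 10¹⁵ Hz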